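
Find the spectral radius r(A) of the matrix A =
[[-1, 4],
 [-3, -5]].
r(A) = sqrt(17) ≈ 4.1231

The eigenvalues of A are the roots of its characteristic polynomial. With M = A (coefficients from the trace and determinant):
  p(λ) = det(λ I - M) = λ^2 + 6λ + 17.
For λ^2 + 6λ + 17 the discriminant is -32. It is negative, so the roots are the complex-conjugate pair λ = -3 ± (sqrt(32)/2) i ≈ -3 ± 2.8284i. For a conjugate pair the product of the roots equals the constant term, so |λ|^2 = 17 and |λ| = sqrt(17) ≈ 4.1231.
Thus the eigenvalues (to 4 decimals) are -3 ± 2.8284i (modulus 4.1231). The spectral radius is the largest modulus: r(A) = sqrt(17) ≈ 4.1231. (Cross-check: r(A) ≤ ||A||_2 ≈ 6.6713; equality holds whenever A is normal, though it can also hold for some non-normal A.)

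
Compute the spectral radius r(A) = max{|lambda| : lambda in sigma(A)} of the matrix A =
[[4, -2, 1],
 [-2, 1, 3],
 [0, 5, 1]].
r(A) ≈ 5.5084

The eigenvalues of A are the roots of its characteristic polynomial. With M = A (coefficients from the trace, the sum of principal 2x2 minors, and det A):
  p(λ) = det(λ I - M) = λ^3 - 6λ^2 - 10λ + 70.
No integer candidate from the rational root theorem (±divisors of 70) is a root, so the roots are irrational. The cubic discriminant is Δ = 11380 > 0, so there are three distinct real roots. p(-4) = -50 and p(-3) = 19 have opposite signs, so a root lies in (-4, -3); Newton's method refines it to λ ≈ -3.3275. p(3) = 13 and p(4) = -2 have opposite signs, so a root lies in (3, 4); Newton's method refines it to λ ≈ 3.8191. p(5) = -5 and p(6) = 10 have opposite signs, so a root lies in (5, 6); Newton's method refines it to λ ≈ 5.5084. Check (Vieta): the three roots sum to 6, matching tr M = 6.
Thus the eigenvalues (to 4 decimals) are -3.3275 (modulus 3.3275); 3.8191 (modulus 3.8191); 5.5084 (modulus 5.5084). The spectral radius is the largest modulus: r(A) ≈ 5.5084. (Cross-check: r(A) ≤ ||A||_2 ≈ 6.1326; equality holds whenever A is normal, though it can also hold for some non-normal A.)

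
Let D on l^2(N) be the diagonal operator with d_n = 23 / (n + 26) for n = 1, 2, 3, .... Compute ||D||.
||D|| = 23/27 (attained at n = 1)

For D diagonal, ||D|| = sup_n |d_n| = sup_n 23/(n + 26). This is positive and strictly decreasing in n, so the supremum is attained at n = 1: d_1 = 23/(1 + 26) = 23/27. Hence ||D|| = 23/27.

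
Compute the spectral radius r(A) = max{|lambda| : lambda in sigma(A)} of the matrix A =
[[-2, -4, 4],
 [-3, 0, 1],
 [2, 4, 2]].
r(A) ≈ 6.2818

The eigenvalues of A are the roots of its characteristic polynomial. With M = A (coefficients from the trace, the sum of principal 2x2 minors, and det A):
  p(λ) = det(λ I - M) = λ^3 - 28λ + 72.
No integer candidate from the rational root theorem (±divisors of 72) is a root, so the roots are irrational. The cubic discriminant is Δ = -52160 < 0, so there is one real root and a complex-conjugate pair. p(-7) = -75 and p(-6) = 24 have opposite signs, so a root lies in (-7, -6); Newton's method refines it to λ ≈ -6.2818. Dividing out (λ - (-6.2818)) leaves approximately λ^2 - 6.2818λ + 11.4616. For λ^2 - 6.2818λ + 11.4616 the discriminant is -6.3848. It is negative, so the remaining roots are the complex-conjugate pair λ ≈ 3.1409 ± 1.2634i. Their product equals the constant term, so |λ|^2 ≈ 11.4616 and |λ| ≈ 3.3855.
Thus the eigenvalues (to 4 decimals) are -6.2818 (modulus 6.2818); 3.1409 ± 1.2634i (modulus 3.3855). The spectral radius is the largest modulus: r(A) ≈ 6.2818. (Cross-check: r(A) ≤ ||A||_2 ≈ 6.8198; equality holds whenever A is normal, though it can also hold for some non-normal A.)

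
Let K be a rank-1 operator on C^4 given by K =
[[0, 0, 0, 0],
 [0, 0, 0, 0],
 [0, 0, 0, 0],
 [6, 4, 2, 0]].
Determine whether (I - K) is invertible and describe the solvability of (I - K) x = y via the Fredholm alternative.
(I - K) is invertible (det(I - K) = 1 ≠ 0), so for every y in C^4 the equation (I - K) x = y has a unique solution.

K has rank 1, so it is an outer product K = u v^T: every row of K is a multiple of one row vector. Reading off the entries, u = (0, 0, 0, -2) and v = (-3, -2, -1, 0) (row i of K equals u_i·v^T). A rank-one matrix u v^T satisfies K u = u (v·u) and kills the (3)-dimensional subspace v^⊥, so its characteristic polynomial is lambda^3 (lambda - v·u) with v·u = tr K = 0. Hence the eigenvalues of I - K are 1 (multiplicity 3) and 1 - (0) = 1, so det(I - K) = 1. (Direct check: I - K =
[[1, 0, 0, 0],
 [0, 1, 0, 0],
 [0, 0, 1, 0],
 [-6, -4, -2, 1]]
has determinant 1.) The finite-dimensional Fredholm alternative says: either (I - K) is invertible, or ker(I - K) ≠ {0} and then range(I - K) = ker((I - K)^*)^⊥, with dim ker(I - K) = dim ker((I - K)^*). Since det(I - K) ≠ 0, 1 is not an eigenvalue of K and ker(I - K) = {0}, so we are in the first case: for every y there is a unique x = (I - K)^(-1) y. Explicitly, by the Sherman–Morrison formula, (I - u v^T)^(-1) = I + u v^T/(1 - v·u), i.e. (I - K)^(-1) = I + K.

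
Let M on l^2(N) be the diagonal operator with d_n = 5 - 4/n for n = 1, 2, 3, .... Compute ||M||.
||M|| = 5

For a diagonal operator on l^2 with entries d_n, ||M|| = sup_n |d_n|. Here d_1 = 1, d_2 = 3, ..., and d_n = 5 - 4/n increases monotonically toward 5. All terms lie in [1, 5), so |d_n| = d_n and the supremum is the limit 5, which is not attained by any individual d_n. Hence ||M|| = 5.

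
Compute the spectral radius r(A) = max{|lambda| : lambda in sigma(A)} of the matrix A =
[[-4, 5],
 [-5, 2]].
r(A) = sqrt(17) ≈ 4.1231

The eigenvalues of A are the roots of its characteristic polynomial. With M = A (coefficients from the trace and determinant):
  p(λ) = det(λ I - M) = λ^2 + 2λ + 17.
For λ^2 + 2λ + 17 the discriminant is -64. It is negative, so the roots are the complex-conjugate pair λ = -1 ± (sqrt(64)/2) i ≈ -1 ± 4i. For a conjugate pair the product of the roots equals the constant term, so |λ|^2 = 17 and |λ| = sqrt(17) ≈ 4.1231.
Thus the eigenvalues (to 4 decimals) are -1 ± 4i (modulus 4.1231). The spectral radius is the largest modulus: r(A) = sqrt(17) ≈ 4.1231. (Cross-check: r(A) ≤ ||A||_2 ≈ 8.099; equality holds whenever A is normal, though it can also hold for some non-normal A.)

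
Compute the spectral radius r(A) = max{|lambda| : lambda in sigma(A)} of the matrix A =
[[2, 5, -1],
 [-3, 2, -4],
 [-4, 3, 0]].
r(A) ≈ 5.1694

The eigenvalues of A are the roots of its characteristic polynomial. With M = A (coefficients from the trace, the sum of principal 2x2 minors, and det A):
  p(λ) = det(λ I - M) = λ^3 - 4λ^2 + 27λ - 105.
No integer candidate from the rational root theorem (±divisors of 105) is a root, so the roots are irrational. The cubic discriminant is Δ = -187503 < 0, so there is one real root and a complex-conjugate pair. p(3) = -33 and p(4) = 3 have opposite signs, so a root lies in (3, 4); Newton's method refines it to λ ≈ 3.9293. Dividing out (λ - (3.9293)) leaves approximately λ^2 - 0.0707λ + 26.7222. For λ^2 - 0.0707λ + 26.7222 the discriminant is -106.884. It is negative, so the remaining roots are the complex-conjugate pair λ ≈ 0.0353 ± 5.1692i. Their product equals the constant term, so |λ|^2 ≈ 26.7222 and |λ| ≈ 5.1694.
Thus the eigenvalues (to 4 decimals) are 3.9293 (modulus 3.9293); 0.0353 ± 5.1692i (modulus 5.1694). The spectral radius is the largest modulus: r(A) ≈ 5.1694. (Cross-check: r(A) ≤ ||A||_2 ≈ 7.1131; equality holds whenever A is normal, though it can also hold for some non-normal A.)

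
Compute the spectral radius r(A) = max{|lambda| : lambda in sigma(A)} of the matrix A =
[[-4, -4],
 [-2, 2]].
r(A) = (2 + sqrt(68))/2 ≈ 5.1231

The eigenvalues of A are the roots of its characteristic polynomial. With M = A (coefficients from the trace and determinant):
  p(λ) = det(λ I - M) = λ^2 + 2λ - 16.
For λ^2 + 2λ - 16 the discriminant is 68. It is nonnegative but not a perfect square, so the roots are real and irrational: λ = (-2 ± sqrt(68))/2 ≈ 3.1231, -5.1231.
Thus the eigenvalues (to 4 decimals) are 3.1231 (modulus 3.1231); -5.1231 (modulus 5.1231). The spectral radius is the largest modulus: r(A) = (2 + sqrt(68))/2 ≈ 5.1231. (Cross-check: r(A) ≤ ||A||_2 ≈ 5.6569; equality holds whenever A is normal, though it can also hold for some non-normal A.)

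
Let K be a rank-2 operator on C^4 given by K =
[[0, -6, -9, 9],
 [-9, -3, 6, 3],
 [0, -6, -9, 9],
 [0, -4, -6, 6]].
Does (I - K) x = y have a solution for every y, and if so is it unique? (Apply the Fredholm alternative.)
(I - K) is invertible (det(I - K) = 10 ≠ 0), so for every y in C^4 the equation (I - K) x = y has a unique solution.

K has rank 2 and factors as K = U V^T = u1 v1^T + u2 v2^T with u1 = (0, 3, 0, 0), v1 = (-3, -1, 2, 1), u2 = (-3, 0, -3, -2), v2 = (0, 2, 3, -3) (multiplying out reproduces the displayed K). The nonzero eigenvalues of U V^T coincide with those of the 2 x 2 matrix G = V^T U = [[v1·u1, v1·u2], [v2·u1, v2·u2]] = [[-3, 1], [6, -3]], and by the Sylvester determinant identity det(I_4 - U V^T) = det(I_2 - V^T U) = det([[4, -1], [-6, 4]]) = (4)(4) - (-1)(-6) = 10. (Direct check: I - K =
[[1, 6, 9, -9],
 [9, 4, -6, -3],
 [0, 6, 10, -9],
 [0, 4, 6, -5]]
has determinant 10.) The finite-dimensional Fredholm alternative says: either (I - K) is invertible, or ker(I - K) ≠ {0} and then range(I - K) = ker((I - K)^*)^⊥, with dim ker(I - K) = dim ker((I - K)^*). Since det(I - K) ≠ 0, 1 is not an eigenvalue of K and ker(I - K) = {0}, so we are in the first case: for every y there is a unique x = (I - K)^(-1) y. (Explicitly, by the Woodbury identity, (I - U V^T)^(-1) = I + U (I_2 - G)^(-1) V^T.)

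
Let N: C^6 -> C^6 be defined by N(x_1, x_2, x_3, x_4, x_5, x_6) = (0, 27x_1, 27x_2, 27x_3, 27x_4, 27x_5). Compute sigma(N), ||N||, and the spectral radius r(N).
sigma(N) = {0}; ||N|| = 27; r(N) = 0. (N is nilpotent with N^6 = 0.)

On C^6, N is a strictly lower-triangular matrix with 27 on the subdiagonal and zeros elsewhere, so its characteristic polynomial is lambda^6 and every eigenvalue is 0: sigma(N) = {0}. For the operator norm, N e_i = 27e_{i+1} for i = 1, ..., 5 and N e_6 = 0, so the singular values of N are 27 (with multiplicity 5) and 0; hence ||N|| = 27. The spectral radius r(N) = max|lambda| = 0. Note ||N|| > r(N) — characteristic of non-normal nilpotent operators. Indeed N^6 = 0.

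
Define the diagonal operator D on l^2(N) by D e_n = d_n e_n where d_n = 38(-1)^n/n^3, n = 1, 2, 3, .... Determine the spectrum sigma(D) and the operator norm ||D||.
sigma(D) = {38(-1)^n/n^3 : n ≥ 1} ∪ {0}; ||D|| = 38

A bounded diagonal operator on l^2 with diagonal entries d_n has spectrum equal to the closure of {d_n : n ≥ 1}: every d_n is an eigenvalue (with eigenvector e_n), so {d_n} ⊂ sigma(D); the spectrum is closed, so its closure is too; and for lambda not in the closure, (D - lambda I) has bounded inverse (the diagonal entries 1/(d_n - lambda) are bounded). For our sequence d_n = 38(-1)^n/n^3, n = 1, 2, 3, ...:
  - {d_n} = {38(-1)^n/n^3 : n ≥ 1}; the only limit point is 0
  - closure = {38(-1)^n/n^3 : n ≥ 1} ∪ {0}
For the norm: a diagonal operator has ||D|| = sup_n |d_n|. Here |d_n| = 38/n^3 is decreasing, so sup_n |d_n| = |d_1| = 38. So ||D|| = 38.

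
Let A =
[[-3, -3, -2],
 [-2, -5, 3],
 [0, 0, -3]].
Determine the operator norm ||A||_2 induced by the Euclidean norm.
||A||_2 ≈ 6.8992 (= sqrt(largest eigenvalue of A^T A))

||A||_2 = sigma_max(A) = sqrt(lambda_max(A^T A)). Form the symmetric matrix M = A^T A =
[[13, 19, 0],
 [19, 34, -9],
 [0, -9, 22]].
Its characteristic polynomial (trace, sum of principal 2x2 minors, determinant of M give the coefficients) is
  p(λ) = det(λ I - M) = λ^3 - 69λ^2 + 1034λ - 729.
No integer candidate from the rational root theorem (±divisors of 729) is a root, so the roots are irrational. The cubic discriminant is Δ = 632143561 > 0, so there are three distinct real roots. p(0) = -729 and p(1) = 237 have opposite signs, so a root lies in (0, 1); Newton's method refines it to λ ≈ 0.7413. p(20) = 351 and p(21) = -183 have opposite signs, so a root lies in (20, 21); Newton's method refines it to λ ≈ 20.6604. p(47) = -729 and p(48) = 519 have opposite signs, so a root lies in (47, 48); Newton's method refines it to λ ≈ 47.5983. Check (Vieta): the three roots sum to 69, matching tr M = 69.
So the eigenvalues of A^T A are ≈ 0.7413, 20.6604, 47.5983 (all ≥ 0, as they must be for A^T A). The largest is λ_max ≈ 47.5983, hence ||A||_2 = sqrt(λ_max) ≈ 6.8992.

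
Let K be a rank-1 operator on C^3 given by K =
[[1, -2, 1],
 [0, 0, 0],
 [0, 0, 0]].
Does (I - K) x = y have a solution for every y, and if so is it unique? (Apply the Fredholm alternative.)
(I - K) is singular (det(I - K) = 0, i.e. 1 ∈ sigma(K)). (I - K) x = y is solvable iff y ⊥ ker((I - K)^*) = span{(1, -2, 1)}, i.e. iff y_1 - 2y_2 + y_3 = 0. When solvable, the solutions are x = y + c·(1, 0, 0), c arbitrary (ker(I - K) = span{(1, 0, 0)}, dimension 1).

K has rank 1, so it is an outer product K = u v^T: every row of K is a multiple of one row vector. Reading off the entries, u = (1, 0, 0) and v = (1, -2, 1) (row i of K equals u_i·v^T). A rank-one matrix u v^T satisfies K u = u (v·u) and kills the (2)-dimensional subspace v^⊥, so its characteristic polynomial is lambda^2 (lambda - v·u) with v·u = tr K = 1. Hence the eigenvalues of I - K are 1 (multiplicity 2) and 1 - (1) = 0, so det(I - K) = 0. (Direct check: I - K =
[[0, 2, -1],
 [0, 1, 0],
 [0, 0, 1]]
has determinant 0.) So 1 is an eigenvalue of K and (I - K) is not invertible. The finite-dimensional Fredholm alternative says: either (I - K) is invertible, or ker(I - K) ≠ {0} and then range(I - K) = ker((I - K)^*)^⊥, with dim ker(I - K) = dim ker((I - K)^*). We are in the second case, so we need both kernels. Kernel of I - K: (I - K) u = u - u (v·u) = u - u = 0, so ker(I - K) = span{u} = span{(1, 0, 0)} (it is exactly 1-dimensional because rank(I - K) = 2). Kernel of the adjoint: K is real, so (I - K)^* = I - K^T = I - v u^T, and (I - v u^T) v = v - v (u·v) = 0; hence ker((I - K)^*) = span{v} = span{(1, -2, 1)}. Therefore (I - K) x = y is solvable iff <y, v> = 0, i.e. iff y_1 - 2y_2 + y_3 = 0. When this holds, K y = u (v·y) = 0, so (I - K) y = y and x = y is a particular solution; the full solution set is the line x = y + c·u = y + c·(1, 0, 0), c ∈ C.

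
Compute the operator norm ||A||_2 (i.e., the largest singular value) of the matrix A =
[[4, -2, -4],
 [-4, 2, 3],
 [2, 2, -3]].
||A||_2 ≈ 8.506 (= sqrt(largest eigenvalue of A^T A))

||A||_2 = sigma_max(A) = sqrt(lambda_max(A^T A)). Form the symmetric matrix M = A^T A =
[[36, -12, -34],
 [-12, 12, 8],
 [-34, 8, 34]].
Its characteristic polynomial (trace, sum of principal 2x2 minors, determinant of M give the coefficients) is
  p(λ) = det(λ I - M) = λ^3 - 82λ^2 + 700λ - 144.
No integer candidate from the rational root theorem (±divisors of 144) is a root, so the roots are irrational. The cubic discriminant is Δ = 1753392960 > 0, so there are three distinct real roots. p(0) = -144 and p(1) = 475 have opposite signs, so a root lies in (0, 1); Newton's method refines it to λ ≈ 0.2109. p(9) = 243 and p(10) = -344 have opposite signs, so a root lies in (9, 10); Newton's method refines it to λ ≈ 9.4364. p(72) = -1584 and p(73) = 2995 have opposite signs, so a root lies in (72, 73); Newton's method refines it to λ ≈ 72.3527. Check (Vieta): the three roots sum to 82, matching tr M = 82.
So the eigenvalues of A^T A are ≈ 0.2109, 9.4364, 72.3527 (all ≥ 0, as they must be for A^T A). The largest is λ_max ≈ 72.3527, hence ||A||_2 = sqrt(λ_max) ≈ 8.506.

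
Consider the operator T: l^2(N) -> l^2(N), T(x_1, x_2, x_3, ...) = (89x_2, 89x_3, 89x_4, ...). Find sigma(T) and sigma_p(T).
sigma(T) = closed disk {z in C : |z| ≤ 89}; sigma_p(T) = open disk {z in C : |z| < 89}

Note T = 89·V where V is the unit left shift (V x)_k = x_{k+1}; so sigma(T) = 89·sigma(V) and ||T|| = 89||V||. ||T x||^2 = 7921sum_{k≥2} |x_k|^2 ≤ 7921||x||^2, with equality on {x : x_1 = 0}, so ||T|| = 89. For any lambda with |lambda| < 89, set r = lambda/89 (|r| < 1); the vector x = (1, r, r^2, ...) is in l^2 and satisfies T x = 89(r, r^2, ...) = lambda x, so lambda is an eigenvalue. On the boundary |lambda| = 89 the geometric series diverges, so no l^2 eigenvector exists, but these lambda lie in the approximate point spectrum. Hence sigma(T) is the closed disk of radius 89 and sigma_p(T) is the open disk.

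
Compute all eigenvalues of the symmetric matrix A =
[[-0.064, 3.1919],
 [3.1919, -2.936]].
sigma(A) ≈ {-5, 2}

A is real symmetric, so its spectrum consists of real eigenvalues. Expanding the characteristic polynomial of the displayed matrix gives
  det(λ I - A) = p(λ) = λ^2 + (3)λ + (-10).
Solving p(λ) = 0 yields eigenvalues ≈ -5, 2. (A is shown rounded to 4 decimals, so these recover the underlying integer eigenvalues to within that precision.)
Verification: the trace of A = -3 equals the sum of eigenvalues -3, and det(A) ≈ -10.0003 matches the eigenvalue product -10.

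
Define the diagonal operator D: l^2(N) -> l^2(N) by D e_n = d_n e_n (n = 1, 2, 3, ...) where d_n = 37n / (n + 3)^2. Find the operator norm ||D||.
||D|| = 37/12 (attained at n = 3)

For D diagonal, ||D|| = sup_n |d_n|. Treat f(x) = 37x / (x + 3)^2 for real x > 0. By the quotient rule, f'(x) = 37(3 - x)/(x + 3)^3, which is positive for x < 3 and negative for x > 3. So f has a unique maximum at x = 3, and since 3 is a positive integer, the supremum over n ≥ 1 is attained at n = 3: d_3 = 37·3/(3 + 3)^2 = 37·3/36 = 37/12. Hence ||D|| = 37/12.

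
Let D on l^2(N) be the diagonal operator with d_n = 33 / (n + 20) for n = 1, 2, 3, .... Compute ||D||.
||D|| = 11/7 (attained at n = 1)

For D diagonal, ||D|| = sup_n |d_n| = sup_n 33/(n + 20). This is positive and strictly decreasing in n, so the supremum is attained at n = 1: d_1 = 33/(1 + 20) = 11/7. Hence ||D|| = 11/7.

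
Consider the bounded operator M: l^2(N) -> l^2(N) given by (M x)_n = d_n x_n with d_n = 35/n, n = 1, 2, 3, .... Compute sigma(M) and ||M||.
sigma(M) = {35/n : n ≥ 1} ∪ {0}; ||M|| = 35

A bounded diagonal operator on l^2 with diagonal entries d_n has spectrum equal to the closure of {d_n : n ≥ 1}: every d_n is an eigenvalue (with eigenvector e_n), so {d_n} ⊂ sigma(M); the spectrum is closed, so its closure is too; and for lambda not in the closure, (M - lambda I) has bounded inverse (the diagonal entries 1/(d_n - lambda) are bounded). For our sequence d_n = 35/n, n = 1, 2, 3, ...:
  - {d_n} = {35/n : n ≥ 1}; the only limit point is 0
  - closure = {35/n : n ≥ 1} ∪ {0}
For the norm: a diagonal operator has ||M|| = sup_n |d_n|. Here d_n = 35/n is positive and decreasing, so sup_n |d_n| = d_1 = 35. So ||M|| = 35.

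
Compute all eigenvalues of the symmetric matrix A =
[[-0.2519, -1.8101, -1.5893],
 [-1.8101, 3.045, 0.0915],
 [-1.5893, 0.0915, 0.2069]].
sigma(A) ≈ {-2, 1, 4}

A is real symmetric, so its spectrum consists of real eigenvalues. Expanding the characteristic polynomial of the displayed matrix gives
  det(λ I - A) = p(λ) = λ^3 + (-3)λ^2 + (-6)λ + (8).
Solving p(λ) = 0 yields eigenvalues ≈ -2, 1, 4. (A is shown rounded to 4 decimals, so these recover the underlying integer eigenvalues to within that precision.)
Verification: the trace of A = 3 equals the sum of eigenvalues 3, and det(A) ≈ -7.9993 matches the eigenvalue product -8.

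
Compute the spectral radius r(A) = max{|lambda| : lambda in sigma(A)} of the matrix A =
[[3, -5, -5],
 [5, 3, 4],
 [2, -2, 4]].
r(A) ≈ 7.2388

The eigenvalues of A are the roots of its characteristic polynomial. With M = A (coefficients from the trace, the sum of principal 2x2 minors, and det A):
  p(λ) = det(λ I - M) = λ^3 - 10λ^2 + 76λ - 200.
No integer candidate from the rational root theorem (±divisors of 200) is a root, so the roots are irrational. The cubic discriminant is Δ = -322304 < 0, so there is one real root and a complex-conjugate pair. p(3) = -35 and p(4) = 8 have opposite signs, so a root lies in (3, 4); Newton's method refines it to λ ≈ 3.8168. Dividing out (λ - (3.8168)) leaves approximately λ^2 - 6.1832λ + 52.4. For λ^2 - 6.1832λ + 52.4 the discriminant is -171.3679. It is negative, so the remaining roots are the complex-conjugate pair λ ≈ 3.0916 ± 6.5454i. Their product equals the constant term, so |λ|^2 ≈ 52.4 and |λ| ≈ 7.2388.
Thus the eigenvalues (to 4 decimals) are 3.8168 (modulus 3.8168); 3.0916 ± 6.5454i (modulus 7.2388). The spectral radius is the largest modulus: r(A) ≈ 7.2388. (Cross-check: r(A) ≤ ||A||_2 ≈ 8.9273; equality holds whenever A is normal, though it can also hold for some non-normal A.)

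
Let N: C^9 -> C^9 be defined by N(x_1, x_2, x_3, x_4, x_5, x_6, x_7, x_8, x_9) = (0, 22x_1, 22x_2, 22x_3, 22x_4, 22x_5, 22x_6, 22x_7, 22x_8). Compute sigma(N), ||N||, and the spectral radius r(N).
sigma(N) = {0}; ||N|| = 22; r(N) = 0. (N is nilpotent with N^9 = 0.)

On C^9, N is a strictly lower-triangular matrix with 22 on the subdiagonal and zeros elsewhere, so its characteristic polynomial is lambda^9 and every eigenvalue is 0: sigma(N) = {0}. For the operator norm, N e_i = 22e_{i+1} for i = 1, ..., 8 and N e_9 = 0, so the singular values of N are 22 (with multiplicity 8) and 0; hence ||N|| = 22. The spectral radius r(N) = max|lambda| = 0. Note ||N|| > r(N) — characteristic of non-normal nilpotent operators. Indeed N^9 = 0.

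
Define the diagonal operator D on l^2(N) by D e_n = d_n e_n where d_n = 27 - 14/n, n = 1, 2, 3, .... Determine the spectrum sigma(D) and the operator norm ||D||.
sigma(D) = {27 - 14/n : n ≥ 1} ∪ {27}; ||D|| = 27

A bounded diagonal operator on l^2 with diagonal entries d_n has spectrum equal to the closure of {d_n : n ≥ 1}: every d_n is an eigenvalue (with eigenvector e_n), so {d_n} ⊂ sigma(D); the spectrum is closed, so its closure is too; and for lambda not in the closure, (D - lambda I) has bounded inverse (the diagonal entries 1/(d_n - lambda) are bounded). For our sequence d_n = 27 - 14/n, n = 1, 2, 3, ...:
  - {d_n} = {27 - 14/n : n ≥ 1}; the only limit point is 27
  - closure = {27 - 14/n : n ≥ 1} ∪ {27}
For the norm: a diagonal operator has ||D|| = sup_n |d_n|. Here d_n = 27 - 14/n increases monotonically from d_1 = 13 toward 27, with all terms in [13, 27); so sup_n |d_n| = 27 (the supremum is the limit, not attained). So ||D|| = 27.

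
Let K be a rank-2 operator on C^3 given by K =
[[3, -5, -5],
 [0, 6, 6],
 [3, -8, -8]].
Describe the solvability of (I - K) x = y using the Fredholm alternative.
(I - K) is invertible (det(I - K) = 9 ≠ 0), so for every y in C^3 the equation (I - K) x = y has a unique solution.

K has rank 2 and factors as K = U V^T = u1 v1^T + u2 v2^T with u1 = (-1, 2, -2), v1 = (0, 3, 3), u2 = (-1, 0, -1), v2 = (-3, 2, 2) (multiplying out reproduces the displayed K). The nonzero eigenvalues of U V^T coincide with those of the 2 x 2 matrix G = V^T U = [[v1·u1, v1·u2], [v2·u1, v2·u2]] = [[0, -3], [3, 1]], and by the Sylvester determinant identity det(I_3 - U V^T) = det(I_2 - V^T U) = det([[1, 3], [-3, 0]]) = (1)(0) - (3)(-3) = 9. (Direct check: I - K =
[[-2, 5, 5],
 [0, -5, -6],
 [-3, 8, 9]]
has determinant 9.) The finite-dimensional Fredholm alternative says: either (I - K) is invertible, or ker(I - K) ≠ {0} and then range(I - K) = ker((I - K)^*)^⊥, with dim ker(I - K) = dim ker((I - K)^*). Since det(I - K) ≠ 0, 1 is not an eigenvalue of K and ker(I - K) = {0}, so we are in the first case: for every y there is a unique x = (I - K)^(-1) y. (Explicitly, by the Woodbury identity, (I - U V^T)^(-1) = I + U (I_2 - G)^(-1) V^T.)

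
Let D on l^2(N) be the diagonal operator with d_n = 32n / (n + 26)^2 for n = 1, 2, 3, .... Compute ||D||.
||D|| = 4/13 (attained at n = 26)

For D diagonal, ||D|| = sup_n |d_n|. Treat f(x) = 32x / (x + 26)^2 for real x > 0. By the quotient rule, f'(x) = 32(26 - x)/(x + 26)^3, which is positive for x < 26 and negative for x > 26. So f has a unique maximum at x = 26, and since 26 is a positive integer, the supremum over n ≥ 1 is attained at n = 26: d_26 = 32·26/(26 + 26)^2 = 32·26/2704 = 4/13. Hence ||D|| = 4/13.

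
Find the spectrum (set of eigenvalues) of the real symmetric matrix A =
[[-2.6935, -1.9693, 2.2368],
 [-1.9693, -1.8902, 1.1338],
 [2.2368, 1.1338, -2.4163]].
sigma(A) ≈ {-6, -1, 0}

A is real symmetric, so its spectrum consists of real eigenvalues. Expanding the characteristic polynomial of the displayed matrix gives
  det(λ I - A) = p(λ) = λ^3 + (7)λ^2 + (6)λ + (0).
Solving p(λ) = 0 yields eigenvalues ≈ -6, -1, 0. (A is shown rounded to 4 decimals, so these recover the underlying integer eigenvalues to within that precision.)
Verification: the trace of A = -7 equals the sum of eigenvalues -7, and det(A) ≈ -0.0002 matches the eigenvalue product 0.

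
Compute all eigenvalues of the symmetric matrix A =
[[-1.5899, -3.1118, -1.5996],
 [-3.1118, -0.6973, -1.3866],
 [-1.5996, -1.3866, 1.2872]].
sigma(A) ≈ {-5, 2} (2 with multiplicity 2)

A is real symmetric, so its spectrum consists of real eigenvalues. Expanding the characteristic polynomial of the displayed matrix gives
  det(λ I - A) = p(λ) = λ^3 + (1)λ^2 + (-16)λ + (20).
Solving p(λ) = 0 yields eigenvalues ≈ -5, 2, 2. (A is shown rounded to 4 decimals, so these recover the underlying integer eigenvalues to within that precision.)
Verification: the trace of A = -1 equals the sum of eigenvalues -1, and det(A) ≈ -20.0003 matches the eigenvalue product -20.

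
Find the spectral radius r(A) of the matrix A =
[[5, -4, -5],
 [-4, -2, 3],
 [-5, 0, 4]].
r(A) ≈ 10.698

The eigenvalues of A are the roots of its characteristic polynomial. With M = A (coefficients from the trace, the sum of principal 2x2 minors, and det A):
  p(λ) = det(λ I - M) = λ^3 - 7λ^2 - 39λ - 6.
No integer candidate from the rational root theorem (±divisors of 6) is a root, so the roots are irrational. The cubic discriminant is Δ = 273117 > 0, so there are three distinct real roots. p(-4) = -26 and p(-3) = 21 have opposite signs, so a root lies in (-4, -3); Newton's method refines it to λ ≈ -3.5395. p(-1) = 25 and p(0) = -6 have opposite signs, so a root lies in (-1, 0); Newton's method refines it to λ ≈ -0.1585. p(10) = -96 and p(11) = 49 have opposite signs, so a root lies in (10, 11); Newton's method refines it to λ ≈ 10.698. Check (Vieta): the three roots sum to 7, matching tr M = 7.
Thus the eigenvalues (to 4 decimals) are -3.5395 (modulus 3.5395); -0.1585 (modulus 0.1585); 10.698 (modulus 10.698). The spectral radius is the largest modulus: r(A) ≈ 10.698. (Cross-check: r(A) ≤ ||A||_2 ≈ 10.9053; equality holds whenever A is normal, though it can also hold for some non-normal A.)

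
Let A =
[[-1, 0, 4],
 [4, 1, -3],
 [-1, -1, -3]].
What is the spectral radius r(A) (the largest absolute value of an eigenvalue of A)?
r(A) ≈ 3.492

The eigenvalues of A are the roots of its characteristic polynomial. With M = A (coefficients from the trace, the sum of principal 2x2 minors, and det A):
  p(λ) = det(λ I - M) = λ^3 + 3λ^2 + 6.
No integer candidate from the rational root theorem (±divisors of 6) is a root, so the roots are irrational. The cubic discriminant is Δ = -1620 < 0, so there is one real root and a complex-conjugate pair. p(-4) = -10 and p(-3) = 6 have opposite signs, so a root lies in (-4, -3); Newton's method refines it to λ ≈ -3.492. Dividing out (λ - (-3.492)) leaves approximately λ^2 - 0.492λ + 1.7182. For λ^2 - 0.492λ + 1.7182 the discriminant is -6.6307. It is negative, so the remaining roots are the complex-conjugate pair λ ≈ 0.246 ± 1.2875i. Their product equals the constant term, so |λ|^2 ≈ 1.7182 and |λ| ≈ 1.3108.
Thus the eigenvalues (to 4 decimals) are -3.492 (modulus 3.492); 0.246 ± 1.2875i (modulus 1.3108). The spectral radius is the largest modulus: r(A) ≈ 3.492. (Cross-check: r(A) ≤ ||A||_2 ≈ 6.4357; equality holds whenever A is normal, though it can also hold for some non-normal A.)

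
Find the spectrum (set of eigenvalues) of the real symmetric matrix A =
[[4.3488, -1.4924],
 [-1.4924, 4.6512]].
sigma(A) ≈ {3, 6}

A is real symmetric, so its spectrum consists of real eigenvalues. Expanding the characteristic polynomial of the displayed matrix gives
  det(λ I - A) = p(λ) = λ^2 + (-9)λ + (18).
Solving p(λ) = 0 yields eigenvalues ≈ 3, 6. (A is shown rounded to 4 decimals, so these recover the underlying integer eigenvalues to within that precision.)
Verification: the trace of A = 9 equals the sum of eigenvalues 9, and det(A) ≈ 17.9999 matches the eigenvalue product 18.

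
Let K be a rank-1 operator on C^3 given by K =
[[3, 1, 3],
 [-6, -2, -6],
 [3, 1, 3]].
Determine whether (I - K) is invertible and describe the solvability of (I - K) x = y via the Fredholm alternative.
(I - K) is invertible (det(I - K) = -3 ≠ 0), so for every y in C^3 the equation (I - K) x = y has a unique solution.

K has rank 1, so it is an outer product K = u v^T: every row of K is a multiple of one row vector. Reading off the entries, u = (-1, 2, -1) and v = (-3, -1, -3) (row i of K equals u_i·v^T). A rank-one matrix u v^T satisfies K u = u (v·u) and kills the (2)-dimensional subspace v^⊥, so its characteristic polynomial is lambda^2 (lambda - v·u) with v·u = tr K = 4. Hence the eigenvalues of I - K are 1 (multiplicity 2) and 1 - (4) = -3, so det(I - K) = -3. (Direct check: I - K =
[[-2, -1, -3],
 [6, 3, 6],
 [-3, -1, -2]]
has determinant -3.) The finite-dimensional Fredholm alternative says: either (I - K) is invertible, or ker(I - K) ≠ {0} and then range(I - K) = ker((I - K)^*)^⊥, with dim ker(I - K) = dim ker((I - K)^*). Since det(I - K) ≠ 0, 1 is not an eigenvalue of K and ker(I - K) = {0}, so we are in the first case: for every y there is a unique x = (I - K)^(-1) y. Explicitly, by the Sherman–Morrison formula, (I - u v^T)^(-1) = I + u v^T/(1 - v·u), i.e. (I - K)^(-1) = I + K/(-3).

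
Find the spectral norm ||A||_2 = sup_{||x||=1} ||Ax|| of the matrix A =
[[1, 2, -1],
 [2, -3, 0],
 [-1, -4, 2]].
||A||_2 ≈ 5.7149 (= sqrt(largest eigenvalue of A^T A))

||A||_2 = sigma_max(A) = sqrt(lambda_max(A^T A)). Form the symmetric matrix M = A^T A =
[[6, 0, -3],
 [0, 29, -10],
 [-3, -10, 5]].
Its characteristic polynomial (trace, sum of principal 2x2 minors, determinant of M give the coefficients) is
  p(λ) = det(λ I - M) = λ^3 - 40λ^2 + 240λ - 9.
No integer candidate from the rational root theorem (±divisors of 9) is a root, so the roots are irrational. The cubic discriminant is Δ = 36113013 > 0, so there are three distinct real roots. p(0) = -9 and p(1) = 192 have opposite signs, so a root lies in (0, 1); Newton's method refines it to λ ≈ 0.0377. p(7) = 54 and p(8) = -137 have opposite signs, so a root lies in (7, 8); Newton's method refines it to λ ≈ 7.3023. p(32) = -521 and p(33) = 288 have opposite signs, so a root lies in (32, 33); Newton's method refines it to λ ≈ 32.66. Check (Vieta): the three roots sum to 40, matching tr M = 40.
So the eigenvalues of A^T A are ≈ 0.0377, 7.3023, 32.66 (all ≥ 0, as they must be for A^T A). The largest is λ_max ≈ 32.66, hence ||A||_2 = sqrt(λ_max) ≈ 5.7149.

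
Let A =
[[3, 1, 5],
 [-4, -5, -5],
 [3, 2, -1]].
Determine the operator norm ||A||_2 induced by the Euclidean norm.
||A||_2 ≈ 9.9418 (= sqrt(largest eigenvalue of A^T A))

||A||_2 = sigma_max(A) = sqrt(lambda_max(A^T A)). Form the symmetric matrix M = A^T A =
[[34, 29, 32],
 [29, 30, 28],
 [32, 28, 51]].
Its characteristic polynomial (trace, sum of principal 2x2 minors, determinant of M give the coefficients) is
  p(λ) = det(λ I - M) = λ^3 - 115λ^2 + 1635λ - 3721.
No integer candidate from the rational root theorem (±divisors of 3721) is a root, so the roots are irrational. The cubic discriminant is Δ = 7453506368 > 0, so there are three distinct real roots. p(2) = -903 and p(3) = 176 have opposite signs, so a root lies in (2, 3); Newton's method refines it to λ ≈ 2.8224. p(13) = 296 and p(14) = -627 have opposite signs, so a root lies in (13, 14); Newton's method refines it to λ ≈ 13.3388. p(98) = -6759 and p(99) = 1328 have opposite signs, so a root lies in (98, 99); Newton's method refines it to λ ≈ 98.8388. Check (Vieta): the three roots sum to 115, matching tr M = 115.
So the eigenvalues of A^T A are ≈ 2.8224, 13.3388, 98.8388 (all ≥ 0, as they must be for A^T A). The largest is λ_max ≈ 98.8388, hence ||A||_2 = sqrt(λ_max) ≈ 9.9418.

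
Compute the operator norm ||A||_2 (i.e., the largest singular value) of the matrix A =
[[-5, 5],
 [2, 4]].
||A||_2 = sqrt((70 + sqrt(1300))/2) ≈ 7.282 (= sqrt(largest eigenvalue of A^T A))

||A||_2 = sigma_max(A) = sqrt(lambda_max(A^T A)). Form the symmetric matrix M = A^T A =
[[29, -17],
 [-17, 41]].
Its characteristic polynomial (trace, determinant of M give the coefficients) is
  p(λ) = det(λ I - M) = λ^2 - 70λ + 900.
For λ^2 - 70λ + 900 the discriminant is 1300. It is nonnegative but not a perfect square, so the roots are real and irrational: λ = (70 ± sqrt(1300))/2 ≈ 53.0278, 16.9722.
So the eigenvalues of A^T A are ≈ 16.9722, 53.0278 (all ≥ 0, as they must be for A^T A). The largest is λ_max = (70 + sqrt(1300))/2 ≈ 53.0278, hence ||A||_2 = sqrt(λ_max) = sqrt((70 + sqrt(1300))/2) ≈ 7.282.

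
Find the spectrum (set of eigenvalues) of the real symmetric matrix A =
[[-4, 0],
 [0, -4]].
sigma(A) ≈ {-4} (-4 with multiplicity 2)

A is real symmetric, so its spectrum consists of real eigenvalues. Expanding the characteristic polynomial of the displayed matrix gives
  det(λ I - A) = p(λ) = λ^2 + (8)λ + (16).
Solving p(λ) = 0 yields eigenvalues ≈ -4, -4. (A is shown rounded to 4 decimals, so these recover the underlying integer eigenvalues to within that precision.)
Verification: the trace of A = -8 equals the sum of eigenvalues -8, and det(A) ≈ 16.0000 matches the eigenvalue product 16.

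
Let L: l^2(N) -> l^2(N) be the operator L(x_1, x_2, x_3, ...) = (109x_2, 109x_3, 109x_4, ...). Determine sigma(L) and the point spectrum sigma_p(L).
sigma(L) = closed disk {z in C : |z| ≤ 109}; sigma_p(L) = open disk {z in C : |z| < 109}

Note L = 109·V where V is the unit left shift (V x)_k = x_{k+1}; so sigma(L) = 109·sigma(V) and ||L|| = 109||V||. ||L x||^2 = 11881sum_{k≥2} |x_k|^2 ≤ 11881||x||^2, with equality on {x : x_1 = 0}, so ||L|| = 109. For any lambda with |lambda| < 109, set r = lambda/109 (|r| < 1); the vector x = (1, r, r^2, ...) is in l^2 and satisfies L x = 109(r, r^2, ...) = lambda x, so lambda is an eigenvalue. On the boundary |lambda| = 109 the geometric series diverges, so no l^2 eigenvector exists, but these lambda lie in the approximate point spectrum. Hence sigma(L) is the closed disk of radius 109 and sigma_p(L) is the open disk.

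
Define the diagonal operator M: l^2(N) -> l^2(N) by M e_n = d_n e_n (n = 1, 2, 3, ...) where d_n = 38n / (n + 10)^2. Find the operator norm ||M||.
||M|| = 19/20 (attained at n = 10)

For M diagonal, ||M|| = sup_n |d_n|. Treat f(x) = 38x / (x + 10)^2 for real x > 0. By the quotient rule, f'(x) = 38(10 - x)/(x + 10)^3, which is positive for x < 10 and negative for x > 10. So f has a unique maximum at x = 10, and since 10 is a positive integer, the supremum over n ≥ 1 is attained at n = 10: d_10 = 38·10/(10 + 10)^2 = 38·10/400 = 19/20. Hence ||M|| = 19/20.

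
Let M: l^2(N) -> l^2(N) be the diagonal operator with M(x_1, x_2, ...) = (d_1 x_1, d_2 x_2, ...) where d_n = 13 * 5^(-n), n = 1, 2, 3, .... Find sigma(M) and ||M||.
sigma(M) = {13 * 5^(-n) : n ≥ 1} ∪ {0}; ||M|| = 13/5

A bounded diagonal operator on l^2 with diagonal entries d_n has spectrum equal to the closure of {d_n : n ≥ 1}: every d_n is an eigenvalue (with eigenvector e_n), so {d_n} ⊂ sigma(M); the spectrum is closed, so its closure is too; and for lambda not in the closure, (M - lambda I) has bounded inverse (the diagonal entries 1/(d_n - lambda) are bounded). For our sequence d_n = 13 * 5^(-n), n = 1, 2, 3, ...:
  - {d_n} = {13 * 5^(-n) : n ≥ 1}; the only limit point is 0
  - closure = {13 * 5^(-n) : n ≥ 1} ∪ {0}
For the norm: a diagonal operator has ||M|| = sup_n |d_n|. Here d_n = 13 * 5^(-n) is positive and decreasing, so sup_n |d_n| = d_1 = 13/5. So ||M|| = 13/5.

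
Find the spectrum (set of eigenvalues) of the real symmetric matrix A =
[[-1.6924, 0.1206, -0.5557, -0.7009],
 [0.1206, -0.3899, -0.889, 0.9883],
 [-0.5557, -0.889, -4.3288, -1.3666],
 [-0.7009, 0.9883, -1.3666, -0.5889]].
sigma(A) ≈ {-5, -2, -1, 1}

A is real symmetric, so its spectrum consists of real eigenvalues. Expanding the characteristic polynomial of the displayed matrix gives
  det(λ I - A) = p(λ) = λ^4 + (7)λ^3 + (9)λ^2 + (-7)λ + (-10).
Solving p(λ) = 0 yields eigenvalues ≈ -5, -2, -1, 1. (A is shown rounded to 4 decimals, so these recover the underlying integer eigenvalues to within that precision.)
Verification: the trace of A = -7 equals the sum of eigenvalues -7, and det(A) ≈ -10.0008 matches the eigenvalue product -10.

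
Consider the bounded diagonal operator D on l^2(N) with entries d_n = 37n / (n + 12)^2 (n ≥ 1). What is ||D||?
||D|| = 37/48 (attained at n = 12)

For D diagonal, ||D|| = sup_n |d_n|. Treat f(x) = 37x / (x + 12)^2 for real x > 0. By the quotient rule, f'(x) = 37(12 - x)/(x + 12)^3, which is positive for x < 12 and negative for x > 12. So f has a unique maximum at x = 12, and since 12 is a positive integer, the supremum over n ≥ 1 is attained at n = 12: d_12 = 37·12/(12 + 12)^2 = 37·12/576 = 37/48. Hence ||D|| = 37/48.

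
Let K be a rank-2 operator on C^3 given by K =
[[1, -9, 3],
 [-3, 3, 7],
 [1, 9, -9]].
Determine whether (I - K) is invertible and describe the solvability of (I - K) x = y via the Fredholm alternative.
(I - K) is invertible (det(I - K) = -120 ≠ 0), so for every y in C^3 the equation (I - K) x = y has a unique solution.

K has rank 2 and factors as K = U V^T = u1 v1^T + u2 v2^T with u1 = (-3, 1, 3), v1 = (0, 3, -2), u2 = (1, -3, 1), v2 = (1, 0, -3) (multiplying out reproduces the displayed K). The nonzero eigenvalues of U V^T coincide with those of the 2 x 2 matrix G = V^T U = [[v1·u1, v1·u2], [v2·u1, v2·u2]] = [[-3, -11], [-12, -2]], and by the Sylvester determinant identity det(I_3 - U V^T) = det(I_2 - V^T U) = det([[4, 11], [12, 3]]) = (4)(3) - (11)(12) = -120. (Direct check: I - K =
[[0, 9, -3],
 [3, -2, -7],
 [-1, -9, 10]]
has determinant -120.) The finite-dimensional Fredholm alternative says: either (I - K) is invertible, or ker(I - K) ≠ {0} and then range(I - K) = ker((I - K)^*)^⊥, with dim ker(I - K) = dim ker((I - K)^*). Since det(I - K) ≠ 0, 1 is not an eigenvalue of K and ker(I - K) = {0}, so we are in the first case: for every y there is a unique x = (I - K)^(-1) y. (Explicitly, by the Woodbury identity, (I - U V^T)^(-1) = I + U (I_2 - G)^(-1) V^T.)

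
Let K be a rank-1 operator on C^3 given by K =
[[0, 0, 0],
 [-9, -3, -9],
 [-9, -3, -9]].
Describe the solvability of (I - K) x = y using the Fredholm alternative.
(I - K) is invertible (det(I - K) = 13 ≠ 0), so for every y in C^3 the equation (I - K) x = y has a unique solution.

K has rank 1, so it is an outer product K = u v^T: every row of K is a multiple of one row vector. Reading off the entries, u = (0, 3, 3) and v = (-3, -1, -3) (row i of K equals u_i·v^T). A rank-one matrix u v^T satisfies K u = u (v·u) and kills the (2)-dimensional subspace v^⊥, so its characteristic polynomial is lambda^2 (lambda - v·u) with v·u = tr K = -12. Hence the eigenvalues of I - K are 1 (multiplicity 2) and 1 - (-12) = 13, so det(I - K) = 13. (Direct check: I - K =
[[1, 0, 0],
 [9, 4, 9],
 [9, 3, 10]]
has determinant 13.) The finite-dimensional Fredholm alternative says: either (I - K) is invertible, or ker(I - K) ≠ {0} and then range(I - K) = ker((I - K)^*)^⊥, with dim ker(I - K) = dim ker((I - K)^*). Since det(I - K) ≠ 0, 1 is not an eigenvalue of K and ker(I - K) = {0}, so we are in the first case: for every y there is a unique x = (I - K)^(-1) y. Explicitly, by the Sherman–Morrison formula, (I - u v^T)^(-1) = I + u v^T/(1 - v·u), i.e. (I - K)^(-1) = I + K/(13).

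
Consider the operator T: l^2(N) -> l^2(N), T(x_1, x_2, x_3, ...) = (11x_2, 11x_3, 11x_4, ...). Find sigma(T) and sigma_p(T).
sigma(T) = closed disk {z in C : |z| ≤ 11}; sigma_p(T) = open disk {z in C : |z| < 11}

Note T = 11·V where V is the unit left shift (V x)_k = x_{k+1}; so sigma(T) = 11·sigma(V) and ||T|| = 11||V||. ||T x||^2 = 121sum_{k≥2} |x_k|^2 ≤ 121||x||^2, with equality on {x : x_1 = 0}, so ||T|| = 11. For any lambda with |lambda| < 11, set r = lambda/11 (|r| < 1); the vector x = (1, r, r^2, ...) is in l^2 and satisfies T x = 11(r, r^2, ...) = lambda x, so lambda is an eigenvalue. On the boundary |lambda| = 11 the geometric series diverges, so no l^2 eigenvector exists, but these lambda lie in the approximate point spectrum. Hence sigma(T) is the closed disk of radius 11 and sigma_p(T) is the open disk.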